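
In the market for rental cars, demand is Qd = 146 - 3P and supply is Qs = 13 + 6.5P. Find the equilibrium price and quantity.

Set Qd = Qs: 146 - 3P = 13 + 6.5P.
133 = 9.5P, so P* = 14.
Q* = 146 − 3(14) = 104.

P* = 14, Q* = 104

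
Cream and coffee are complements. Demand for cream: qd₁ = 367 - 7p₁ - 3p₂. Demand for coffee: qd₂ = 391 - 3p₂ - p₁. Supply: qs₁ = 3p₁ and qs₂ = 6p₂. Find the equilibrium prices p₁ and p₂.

p₁ = 710/29, p₂ = 1181/29

Market 1: 367 - 7p₁ - 3p₂ = 3p₁ → 10p₁ + 3p₂ = 367.
Market 2: 9p₂ + p₁ = 391.
Eliminating p₂: 9×(1) − 3×(2) gives 87p₁ = 2130, so p₁ = 710/29.
Back-substitute into (2): p₂ = (391 − 1×710/29) / 9 = 1181/29.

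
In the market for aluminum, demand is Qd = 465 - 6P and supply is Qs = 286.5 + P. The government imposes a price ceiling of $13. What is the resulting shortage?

Equilibrium price would be P* = 25.5, so the ceiling at 13 binds.
At P = 13: Qd = 465 − 6(13) = 387, Qs = 286.5 + 1(13) = 299.5.
Shortage = 387 − 299.5 = 87.5.

Shortage = 87.5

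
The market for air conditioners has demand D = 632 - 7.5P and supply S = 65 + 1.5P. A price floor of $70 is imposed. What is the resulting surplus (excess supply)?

Surplus = 63

Equilibrium price would be P* = 63, so the floor at 70 binds.
At P = 70: D = 107, S = 170.
Surplus = 170 − 107 = 63.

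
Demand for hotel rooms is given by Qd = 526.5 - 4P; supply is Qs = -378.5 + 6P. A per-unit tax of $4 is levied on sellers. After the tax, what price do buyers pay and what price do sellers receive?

Pre-tax equilibrium: P* = 90.5, Q* = 164.5.
Tax on sellers shifts supply to Qs = -378.5 + 6(P − 4) = -402.5 + 6P.
526.5 - 4P = -402.5 + 6P gives buyer price Pb = 92.9; sellers receive Ps = 92.9 − 4 = 88.9.
New quantity: Q = 526.5 − 4(92.9) = 154.9.

Buyers pay $92.9, sellers receive $88.9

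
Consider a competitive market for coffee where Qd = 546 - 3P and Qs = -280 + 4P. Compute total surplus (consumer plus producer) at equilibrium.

Equilibrium: 546 - 3P = -280 + 4P gives P* = 118, Q* = 192.
Demand choke price: P = 182; supply starts at P = 70.
CS = ½(182 − 118)(192) = 6144; PS = ½(118 − 70)(192) = 4608.

Total surplus = 10752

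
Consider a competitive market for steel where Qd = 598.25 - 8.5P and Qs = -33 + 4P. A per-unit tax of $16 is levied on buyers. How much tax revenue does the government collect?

Tax revenue = 2007.68

Pre-tax equilibrium: P* = 50.5, Q* = 169.
Tax on buyers shifts demand to Qd = 598.25 − 8.5(P + 16) = 462.25 - 8.5P.
462.25 - 8.5P = -33 + 4P gives seller price Ps = 39.62; buyers pay Pb = 39.62 + 16 = 55.62.
New quantity: Q = 598.25 − 8.5(55.62) = 125.48.
Revenue = 16 × 125.48 = 2007.68.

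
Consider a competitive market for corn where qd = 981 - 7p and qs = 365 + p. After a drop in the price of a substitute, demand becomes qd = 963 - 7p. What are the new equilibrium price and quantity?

Original equilibrium: p* = 77, q* = 442.
New equilibrium: 963 - 7p = 365 + p, so 598 = 8p and p' = 74.75; q' = 963 − 7(74.75) = 439.75.

p' = 74.75, q' = 439.75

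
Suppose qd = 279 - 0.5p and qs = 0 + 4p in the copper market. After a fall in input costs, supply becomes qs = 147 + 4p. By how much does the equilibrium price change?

Δp = -98/3

Original equilibrium: p* = 62, q* = 248.
New equilibrium: 279 - 0.5p = 147 + 4p, so 132 = 4.5p and p' = 88/3; q' = 279 − 0.5(88/3) = 793/3.
Change in price: 88/3 − 62 = -98/3.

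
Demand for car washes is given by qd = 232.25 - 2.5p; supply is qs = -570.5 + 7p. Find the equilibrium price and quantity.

Set qd = qs: 232.25 - 2.5p = -570.5 + 7p.
802.75 = 9.5p, so p* = 84.5.
q* = 232.25 − 2.5(84.5) = 21.

p* = 84.5, q* = 21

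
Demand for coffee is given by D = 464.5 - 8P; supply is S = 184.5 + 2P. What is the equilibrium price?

P* = 28

Set D = S: 464.5 - 8P = 184.5 + 2P.
280 = 10P, so P* = 28.
Q* = 464.5 − 8(28) = 240.5.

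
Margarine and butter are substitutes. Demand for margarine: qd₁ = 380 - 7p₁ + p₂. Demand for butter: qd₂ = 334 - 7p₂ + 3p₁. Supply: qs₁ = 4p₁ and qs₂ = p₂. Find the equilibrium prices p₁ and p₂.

Market 1: 380 - 7p₁ + p₂ = 4p₁ → 11p₁ - p₂ = 380.
Market 2: 8p₂ - 3p₁ = 334.
Eliminating p₂: 8×(1) + 1×(2) gives 85p₁ = 3374, so p₁ = 3374/85.
Back-substitute into (2): p₂ = (334 + 3×3374/85) / 8 = 4814/85.

p₁ = 3374/85, p₂ = 4814/85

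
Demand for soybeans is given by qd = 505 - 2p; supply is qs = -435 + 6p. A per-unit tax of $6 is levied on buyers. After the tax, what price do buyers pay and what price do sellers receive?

Pre-tax equilibrium: p* = 117.5, q* = 270.
Tax on buyers shifts demand to qd = 505 − 2(p + 6) = 493 - 2p.
493 - 2p = -435 + 6p gives seller price ps = 116; buyers pay pb = 116 + 6 = 122.
New quantity: q = 505 − 2(122) = 261.

Buyers pay $122, sellers receive $116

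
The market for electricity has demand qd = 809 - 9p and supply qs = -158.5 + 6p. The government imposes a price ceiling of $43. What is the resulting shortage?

Shortage = 322.5

Equilibrium price would be p* = 64.5, so the ceiling at 43 binds.
At p = 43: qd = 809 − 9(43) = 422, qs = -158.5 + 6(43) = 99.5.
Shortage = 422 − 99.5 = 322.5.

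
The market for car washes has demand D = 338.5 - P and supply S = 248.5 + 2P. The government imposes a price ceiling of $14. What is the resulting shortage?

Shortage = 48

Equilibrium price would be P* = 30, so the ceiling at 14 binds.
At P = 14: D = 338.5 − 1(14) = 324.5, S = 248.5 + 2(14) = 276.5.
Shortage = 324.5 − 276.5 = 48.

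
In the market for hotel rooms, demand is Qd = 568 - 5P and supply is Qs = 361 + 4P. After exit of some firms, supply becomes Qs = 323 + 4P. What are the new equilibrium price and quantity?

P' = 245/9, Q' = 3887/9

Original equilibrium: P* = 23, Q* = 453.
New equilibrium: 568 - 5P = 323 + 4P, so 245 = 9P and P' = 245/9; Q' = 568 − 5(245/9) = 3887/9.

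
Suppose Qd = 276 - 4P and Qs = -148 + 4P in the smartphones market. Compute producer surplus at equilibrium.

Producer surplus = 512

Equilibrium: 276 - 4P = -148 + 4P gives P* = 53, Q* = 64.
Supply starts at P = 37 (where Qs = 0).
PS = ½(53 − 37)(64) = 512.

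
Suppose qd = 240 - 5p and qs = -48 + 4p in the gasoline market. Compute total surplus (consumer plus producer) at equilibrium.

Equilibrium: 240 - 5p = -48 + 4p gives p* = 32, q* = 80.
Demand choke price: p = 48; supply starts at p = 12.
CS = ½(48 − 32)(80) = 640; PS = ½(32 − 12)(80) = 800.

Total surplus = 1440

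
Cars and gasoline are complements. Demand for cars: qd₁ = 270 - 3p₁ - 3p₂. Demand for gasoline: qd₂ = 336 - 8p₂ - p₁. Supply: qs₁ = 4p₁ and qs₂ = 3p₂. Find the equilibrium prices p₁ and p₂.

Market 1: 270 - 3p₁ - 3p₂ = 4p₁ → 7p₁ + 3p₂ = 270.
Market 2: 11p₂ + p₁ = 336.
Eliminating p₂: 11×(1) − 3×(2) gives 74p₁ = 1962, so p₁ = 981/37.
Back-substitute into (2): p₂ = (336 − 1×981/37) / 11 = 1041/37.

p₁ = 981/37, p₂ = 1041/37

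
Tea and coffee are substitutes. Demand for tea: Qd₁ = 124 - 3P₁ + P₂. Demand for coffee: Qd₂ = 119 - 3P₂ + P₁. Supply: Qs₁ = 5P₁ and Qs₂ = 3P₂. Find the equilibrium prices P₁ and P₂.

Market 1: 124 - 3P₁ + P₂ = 5P₁ → 8P₁ - P₂ = 124.
Market 2: 6P₂ - P₁ = 119.
Eliminating P₂: 6×(1) + 1×(2) gives 47P₁ = 863, so P₁ = 863/47.
Back-substitute into (2): P₂ = (119 + 1×863/47) / 6 = 1076/47.

P₁ = 863/47, P₂ = 1076/47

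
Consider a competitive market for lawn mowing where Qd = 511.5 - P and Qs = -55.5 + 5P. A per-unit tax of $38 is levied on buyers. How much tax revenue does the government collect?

Pre-tax equilibrium: P* = 94.5, Q* = 417.
Tax on buyers shifts demand to Qd = 511.5 − 1(P + 38) = 473.5 - P.
473.5 - P = -55.5 + 5P gives seller price Ps = 529/6; buyers pay Pb = 529/6 + 38 = 757/6.
New quantity: Q = 511.5 − 1(757/6) = 1156/3.
Revenue = 38 × 1156/3 = 43928/3.

Tax revenue = 43928/3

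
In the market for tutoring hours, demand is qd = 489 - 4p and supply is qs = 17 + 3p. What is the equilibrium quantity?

Set qd = qs: 489 - 4p = 17 + 3p.
472 = 7p, so p* = 472/7.
q* = 489 − 4(472/7) = 1535/7.

q* = 1535/7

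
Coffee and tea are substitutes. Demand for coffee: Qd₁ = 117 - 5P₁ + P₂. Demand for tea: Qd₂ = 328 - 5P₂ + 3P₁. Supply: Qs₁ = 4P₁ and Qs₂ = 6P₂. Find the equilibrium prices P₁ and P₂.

Market 1: 117 - 5P₁ + P₂ = 4P₁ → 9P₁ - P₂ = 117.
Market 2: 11P₂ - 3P₁ = 328.
Eliminating P₂: 11×(1) + 1×(2) gives 96P₁ = 1615, so P₁ = 1615/96.
Back-substitute into (2): P₂ = (328 + 3×1615/96) / 11 = 34.40625.

P₁ = 1615/96, P₂ = 34.40625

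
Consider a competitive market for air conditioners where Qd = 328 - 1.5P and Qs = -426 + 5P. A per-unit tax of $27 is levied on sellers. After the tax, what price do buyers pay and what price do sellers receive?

Pre-tax equilibrium: P* = 116, Q* = 154.
Tax on sellers shifts supply to Qs = -426 + 5(P − 27) = -561 + 5P.
328 - 1.5P = -561 + 5P gives buyer price Pb = 1778/13; sellers receive Ps = 1778/13 − 27 = 1427/13.
New quantity: Q = 328 − 1.5(1778/13) = 1597/13.

Buyers pay 1778/13, sellers receive 1427/13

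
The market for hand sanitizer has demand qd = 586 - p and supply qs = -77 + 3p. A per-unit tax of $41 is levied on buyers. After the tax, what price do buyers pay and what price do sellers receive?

Pre-tax equilibrium: p* = 165.75, q* = 420.25.
Tax on buyers shifts demand to qd = 586 − 1(p + 41) = 545 - p.
545 - p = -77 + 3p gives seller price ps = 155.5; buyers pay pb = 155.5 + 41 = 196.5.
New quantity: q = 586 − 1(196.5) = 389.5.

Buyers pay $196.5, sellers receive $155.5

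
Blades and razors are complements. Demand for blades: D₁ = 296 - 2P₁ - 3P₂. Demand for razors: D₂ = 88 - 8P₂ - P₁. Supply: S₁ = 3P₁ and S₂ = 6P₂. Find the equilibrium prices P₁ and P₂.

P₁ = 3880/67, P₂ = 144/67

Market 1: 296 - 2P₁ - 3P₂ = 3P₁ → 5P₁ + 3P₂ = 296.
Market 2: 14P₂ + P₁ = 88.
Eliminating P₂: 14×(1) − 3×(2) gives 67P₁ = 3880, so P₁ = 3880/67.
Back-substitute into (2): P₂ = (88 − 1×3880/67) / 14 = 144/67.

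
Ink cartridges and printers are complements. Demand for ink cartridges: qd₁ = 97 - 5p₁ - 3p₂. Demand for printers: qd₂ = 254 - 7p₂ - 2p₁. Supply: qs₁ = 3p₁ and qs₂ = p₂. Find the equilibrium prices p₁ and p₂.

p₁ = 7/29, p₂ = 919/29

Market 1: 97 - 5p₁ - 3p₂ = 3p₁ → 8p₁ + 3p₂ = 97.
Market 2: 8p₂ + 2p₁ = 254.
Eliminating p₂: 8×(1) − 3×(2) gives 58p₁ = 14, so p₁ = 7/29.
Back-substitute into (2): p₂ = (254 − 2×7/29) / 8 = 919/29.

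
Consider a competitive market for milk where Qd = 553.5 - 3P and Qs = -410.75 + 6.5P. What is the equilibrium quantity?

Q* = 249

Set Qd = Qs: 553.5 - 3P = -410.75 + 6.5P.
964.25 = 9.5P, so P* = 101.5.
Q* = 553.5 − 3(101.5) = 249.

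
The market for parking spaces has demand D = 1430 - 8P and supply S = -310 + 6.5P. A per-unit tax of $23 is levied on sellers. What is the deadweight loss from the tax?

Deadweight loss = 27508/29

Pre-tax equilibrium: P* = 120, Q* = 470.
Tax on sellers shifts supply to S = -310 + 6.5(P − 23) = -459.5 + 6.5P.
1430 - 8P = -459.5 + 6.5P gives buyer price Pb = 3779/29; sellers receive Ps = 3779/29 − 23 = 3112/29.
New quantity: Q = 1430 − 8(3779/29) = 11238/29.
DWL = ½ × 23 × (470 − 11238/29) = 27508/29.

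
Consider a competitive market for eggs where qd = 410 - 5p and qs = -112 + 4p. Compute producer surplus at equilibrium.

Producer surplus = 1800

Equilibrium: 410 - 5p = -112 + 4p gives p* = 58, q* = 120.
Supply starts at p = 28 (where qs = 0).
PS = ½(58 − 28)(120) = 1800.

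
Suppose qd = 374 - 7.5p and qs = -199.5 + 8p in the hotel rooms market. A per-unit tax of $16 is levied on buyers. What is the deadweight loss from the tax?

Deadweight loss = 15360/31

Pre-tax equilibrium: p* = 37, q* = 96.5.
Tax on buyers shifts demand to qd = 374 − 7.5(p + 16) = 254 - 7.5p.
254 - 7.5p = -199.5 + 8p gives seller price ps = 907/31; buyers pay pb = 907/31 + 16 = 1403/31.
New quantity: q = 374 − 7.5(1403/31) = 2143/62.
DWL = ½ × 16 × (96.5 − 2143/62) = 15360/31.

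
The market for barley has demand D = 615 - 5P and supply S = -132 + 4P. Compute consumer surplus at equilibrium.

Consumer surplus = 4000

Equilibrium: 615 - 5P = -132 + 4P gives P* = 83, Q* = 200.
Demand choke price (D = 0): P = 123.
CS = ½(123 − 83)(200) = 4000.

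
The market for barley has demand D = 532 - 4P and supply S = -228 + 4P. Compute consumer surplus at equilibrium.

Equilibrium: 532 - 4P = -228 + 4P gives P* = 95, Q* = 152.
Demand choke price (D = 0): P = 133.
CS = ½(133 − 95)(152) = 2888.

Consumer surplus = 2888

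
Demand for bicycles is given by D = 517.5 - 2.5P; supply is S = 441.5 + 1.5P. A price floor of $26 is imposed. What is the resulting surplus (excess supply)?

Surplus = 28

Equilibrium price would be P* = 19, so the floor at 26 binds.
At P = 26: D = 452.5, S = 480.5.
Surplus = 480.5 − 452.5 = 28.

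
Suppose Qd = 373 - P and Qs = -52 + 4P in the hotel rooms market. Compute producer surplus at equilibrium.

Producer surplus = 10368

Equilibrium: 373 - P = -52 + 4P gives P* = 85, Q* = 288.
Supply starts at P = 13 (where Qs = 0).
PS = ½(85 − 13)(288) = 10368.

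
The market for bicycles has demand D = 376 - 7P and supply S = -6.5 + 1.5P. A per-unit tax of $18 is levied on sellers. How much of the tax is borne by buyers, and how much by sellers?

Pre-tax equilibrium: P* = 45, Q* = 61.
Tax on sellers shifts supply to S = -6.5 + 1.5(P − 18) = -33.5 + 1.5P.
376 - 7P = -33.5 + 1.5P gives buyer price Pb = 819/17; sellers receive Ps = 819/17 − 18 = 513/17.
New quantity: Q = 376 − 7(819/17) = 659/17.
Buyer burden = 819/17 − 45 = 54/17; seller burden = 45 − 513/17 = 252/17.

Buyers bear 54/17, sellers bear 252/17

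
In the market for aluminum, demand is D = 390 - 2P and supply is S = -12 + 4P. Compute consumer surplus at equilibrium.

Consumer surplus = 16384

Equilibrium: 390 - 2P = -12 + 4P gives P* = 67, Q* = 256.
Demand choke price (D = 0): P = 195.
CS = ½(195 − 67)(256) = 16384.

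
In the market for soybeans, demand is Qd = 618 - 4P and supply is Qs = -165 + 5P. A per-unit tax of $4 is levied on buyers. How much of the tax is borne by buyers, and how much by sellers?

Pre-tax equilibrium: P* = 87, Q* = 270.
Tax on buyers shifts demand to Qd = 618 − 4(P + 4) = 602 - 4P.
602 - 4P = -165 + 5P gives seller price Ps = 767/9; buyers pay Pb = 767/9 + 4 = 803/9.
New quantity: Q = 618 − 4(803/9) = 2350/9.
Buyer burden = 803/9 − 87 = 20/9; seller burden = 87 − 767/9 = 16/9.

Buyers bear 20/9, sellers bear 16/9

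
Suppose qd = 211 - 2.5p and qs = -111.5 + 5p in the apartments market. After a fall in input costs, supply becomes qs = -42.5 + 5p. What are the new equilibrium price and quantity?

Original equilibrium: p* = 43, q* = 103.5.
New equilibrium: 211 - 2.5p = -42.5 + 5p, so 253.5 = 7.5p and p' = 33.8; q' = 211 − 2.5(33.8) = 126.5.

p' = 33.8, q' = 126.5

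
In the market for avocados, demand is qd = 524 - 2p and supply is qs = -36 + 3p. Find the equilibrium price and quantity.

p* = 112, q* = 300

Set qd = qs: 524 - 2p = -36 + 3p.
560 = 5p, so p* = 112.
q* = 524 − 2(112) = 300.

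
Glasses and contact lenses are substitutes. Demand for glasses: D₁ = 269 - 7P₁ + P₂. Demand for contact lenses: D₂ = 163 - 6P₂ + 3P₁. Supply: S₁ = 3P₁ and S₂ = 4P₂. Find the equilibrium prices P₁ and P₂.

P₁ = 2853/97, P₂ = 2437/97

Market 1: 269 - 7P₁ + P₂ = 3P₁ → 10P₁ - P₂ = 269.
Market 2: 10P₂ - 3P₁ = 163.
Eliminating P₂: 10×(1) + 1×(2) gives 97P₁ = 2853, so P₁ = 2853/97.
Back-substitute into (2): P₂ = (163 + 3×2853/97) / 10 = 2437/97.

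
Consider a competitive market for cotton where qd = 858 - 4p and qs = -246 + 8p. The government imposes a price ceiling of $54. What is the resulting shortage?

Shortage = 456

Equilibrium price would be p* = 92, so the ceiling at 54 binds.
At p = 54: qd = 858 − 4(54) = 642, qs = -246 + 8(54) = 186.
Shortage = 642 − 186 = 456.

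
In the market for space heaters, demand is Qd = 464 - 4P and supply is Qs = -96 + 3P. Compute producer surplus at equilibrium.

Producer surplus = 3456

Equilibrium: 464 - 4P = -96 + 3P gives P* = 80, Q* = 144.
Supply starts at P = 32 (where Qs = 0).
PS = ½(80 − 32)(144) = 3456.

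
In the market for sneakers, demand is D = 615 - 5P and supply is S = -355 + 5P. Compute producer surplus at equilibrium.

Producer surplus = 1690

Equilibrium: 615 - 5P = -355 + 5P gives P* = 97, Q* = 130.
Supply starts at P = 71 (where S = 0).
PS = ½(97 − 71)(130) = 1690.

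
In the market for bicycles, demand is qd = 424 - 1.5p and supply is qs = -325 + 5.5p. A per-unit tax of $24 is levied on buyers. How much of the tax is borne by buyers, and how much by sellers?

Buyers bear 132/7, sellers bear 36/7

Pre-tax equilibrium: p* = 107, q* = 263.5.
Tax on buyers shifts demand to qd = 424 − 1.5(p + 24) = 388 - 1.5p.
388 - 1.5p = -325 + 5.5p gives seller price ps = 713/7; buyers pay pb = 713/7 + 24 = 881/7.
New quantity: q = 424 − 1.5(881/7) = 3293/14.
Buyer burden = 881/7 − 107 = 132/7; seller burden = 107 − 713/7 = 36/7.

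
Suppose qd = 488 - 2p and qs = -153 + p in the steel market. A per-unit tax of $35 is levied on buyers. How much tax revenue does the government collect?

Pre-tax equilibrium: p* = 641/3, q* = 182/3.
Tax on buyers shifts demand to qd = 488 − 2(p + 35) = 418 - 2p.
418 - 2p = -153 + p gives seller price ps = 571/3; buyers pay pb = 571/3 + 35 = 676/3.
New quantity: q = 488 − 2(676/3) = 112/3.
Revenue = 35 × 112/3 = 3920/3.

Tax revenue = 3920/3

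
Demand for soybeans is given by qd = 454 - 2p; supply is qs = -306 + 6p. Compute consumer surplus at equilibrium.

Consumer surplus = 17424

Equilibrium: 454 - 2p = -306 + 6p gives p* = 95, q* = 264.
Demand choke price (qd = 0): p = 227.
CS = ½(227 − 95)(264) = 17424.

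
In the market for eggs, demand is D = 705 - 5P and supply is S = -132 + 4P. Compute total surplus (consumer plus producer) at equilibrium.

Equilibrium: 705 - 5P = -132 + 4P gives P* = 93, Q* = 240.
Demand choke price: P = 141; supply starts at P = 33.
CS = ½(141 − 93)(240) = 5760; PS = ½(93 − 33)(240) = 7200.

Total surplus = 12960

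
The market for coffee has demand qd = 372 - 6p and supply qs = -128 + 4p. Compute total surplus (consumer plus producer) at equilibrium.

Total surplus = 1080

Equilibrium: 372 - 6p = -128 + 4p gives p* = 50, q* = 72.
Demand choke price: p = 62; supply starts at p = 32.
CS = ½(62 − 50)(72) = 432; PS = ½(50 − 32)(72) = 648.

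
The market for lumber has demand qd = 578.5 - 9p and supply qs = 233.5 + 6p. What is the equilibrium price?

Set qd = qs: 578.5 - 9p = 233.5 + 6p.
345 = 15p, so p* = 23.
q* = 578.5 − 9(23) = 371.5.

p* = 23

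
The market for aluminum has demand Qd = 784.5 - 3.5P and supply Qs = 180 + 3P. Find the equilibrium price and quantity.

P* = 93, Q* = 459

Set Qd = Qs: 784.5 - 3.5P = 180 + 3P.
604.5 = 6.5P, so P* = 93.
Q* = 784.5 − 3.5(93) = 459.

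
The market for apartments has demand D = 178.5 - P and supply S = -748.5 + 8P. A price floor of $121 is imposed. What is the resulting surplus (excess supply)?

Surplus = 162

Equilibrium price would be P* = 103, so the floor at 121 binds.
At P = 121: D = 57.5, S = 219.5.
Surplus = 219.5 − 57.5 = 162.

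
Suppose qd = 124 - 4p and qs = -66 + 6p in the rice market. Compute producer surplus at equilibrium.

Equilibrium: 124 - 4p = -66 + 6p gives p* = 19, q* = 48.
Supply starts at p = 11 (where qs = 0).
PS = ½(19 − 11)(48) = 192.

Producer surplus = 192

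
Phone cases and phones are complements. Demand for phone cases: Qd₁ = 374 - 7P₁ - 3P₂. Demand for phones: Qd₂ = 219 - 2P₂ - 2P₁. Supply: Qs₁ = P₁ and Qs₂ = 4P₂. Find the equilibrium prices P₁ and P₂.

P₁ = 529/14, P₂ = 502/21

Market 1: 374 - 7P₁ - 3P₂ = P₁ → 8P₁ + 3P₂ = 374.
Market 2: 6P₂ + 2P₁ = 219.
Eliminating P₂: 6×(1) − 3×(2) gives 42P₁ = 1587, so P₁ = 529/14.
Back-substitute into (2): P₂ = (219 − 2×529/14) / 6 = 502/21.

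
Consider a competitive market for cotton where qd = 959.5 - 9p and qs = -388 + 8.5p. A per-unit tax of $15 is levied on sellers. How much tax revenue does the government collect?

Pre-tax equilibrium: p* = 77, q* = 266.5.
Tax on sellers shifts supply to qs = -388 + 8.5(p − 15) = -515.5 + 8.5p.
959.5 - 9p = -515.5 + 8.5p gives buyer price pb = 590/7; sellers receive ps = 590/7 − 15 = 485/7.
New quantity: q = 959.5 − 9(590/7) = 2813/14.
Revenue = 15 × 2813/14 = 42195/14.

Tax revenue = 42195/14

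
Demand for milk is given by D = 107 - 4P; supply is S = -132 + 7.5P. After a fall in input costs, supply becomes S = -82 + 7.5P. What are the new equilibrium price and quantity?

P' = 378/23, Q' = 949/23

Original equilibrium: P* = 478/23, Q* = 549/23.
New equilibrium: 107 - 4P = -82 + 7.5P, so 189 = 11.5P and P' = 378/23; Q' = 107 − 4(378/23) = 949/23.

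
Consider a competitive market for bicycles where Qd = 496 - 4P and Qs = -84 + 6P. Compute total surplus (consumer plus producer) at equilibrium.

Equilibrium: 496 - 4P = -84 + 6P gives P* = 58, Q* = 264.
Demand choke price: P = 124; supply starts at P = 14.
CS = ½(124 − 58)(264) = 8712; PS = ½(58 − 14)(264) = 5808.

Total surplus = 14520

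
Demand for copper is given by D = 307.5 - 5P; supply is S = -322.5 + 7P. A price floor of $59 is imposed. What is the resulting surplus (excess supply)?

Equilibrium price would be P* = 52.5, so the floor at 59 binds.
At P = 59: D = 12.5, S = 90.5.
Surplus = 90.5 − 12.5 = 78.

Surplus = 78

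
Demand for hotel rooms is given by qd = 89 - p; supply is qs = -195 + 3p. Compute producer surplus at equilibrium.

Equilibrium: 89 - p = -195 + 3p gives p* = 71, q* = 18.
Supply starts at p = 65 (where qs = 0).
PS = ½(71 − 65)(18) = 54.

Producer surplus = 54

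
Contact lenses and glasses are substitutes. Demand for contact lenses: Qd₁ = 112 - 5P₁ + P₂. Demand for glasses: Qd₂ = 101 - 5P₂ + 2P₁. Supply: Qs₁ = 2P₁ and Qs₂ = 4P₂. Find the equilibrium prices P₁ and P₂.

P₁ = 1109/61, P₂ = 931/61

Market 1: 112 - 5P₁ + P₂ = 2P₁ → 7P₁ - P₂ = 112.
Market 2: 9P₂ - 2P₁ = 101.
Eliminating P₂: 9×(1) + 1×(2) gives 61P₁ = 1109, so P₁ = 1109/61.
Back-substitute into (2): P₂ = (101 + 2×1109/61) / 9 = 931/61.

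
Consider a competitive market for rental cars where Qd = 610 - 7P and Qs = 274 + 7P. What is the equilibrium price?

Set Qd = Qs: 610 - 7P = 274 + 7P.
336 = 14P, so P* = 24.
Q* = 610 − 7(24) = 442.

P* = 24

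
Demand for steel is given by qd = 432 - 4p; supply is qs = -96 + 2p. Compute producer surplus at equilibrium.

Producer surplus = 1600

Equilibrium: 432 - 4p = -96 + 2p gives p* = 88, q* = 80.
Supply starts at p = 48 (where qs = 0).
PS = ½(88 − 48)(80) = 1600.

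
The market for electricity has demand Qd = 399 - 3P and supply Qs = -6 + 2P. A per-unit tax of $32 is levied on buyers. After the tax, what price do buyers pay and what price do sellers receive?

Pre-tax equilibrium: P* = 81, Q* = 156.
Tax on buyers shifts demand to Qd = 399 − 3(P + 32) = 303 - 3P.
303 - 3P = -6 + 2P gives seller price Ps = 61.8; buyers pay Pb = 61.8 + 32 = 93.8.
New quantity: Q = 399 − 3(93.8) = 117.6.

Buyers pay $93.8, sellers receive $61.8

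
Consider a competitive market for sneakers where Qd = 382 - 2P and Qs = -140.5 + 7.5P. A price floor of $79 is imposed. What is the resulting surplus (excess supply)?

Surplus = 228

Equilibrium price would be P* = 55, so the floor at 79 binds.
At P = 79: Qd = 224, Qs = 452.
Surplus = 452 − 224 = 228.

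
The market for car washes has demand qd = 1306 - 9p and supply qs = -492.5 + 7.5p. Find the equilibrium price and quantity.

p* = 109, q* = 325

Set qd = qs: 1306 - 9p = -492.5 + 7.5p.
1798.5 = 16.5p, so p* = 109.
q* = 1306 − 9(109) = 325.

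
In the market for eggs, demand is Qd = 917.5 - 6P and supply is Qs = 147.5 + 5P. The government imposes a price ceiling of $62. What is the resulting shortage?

Equilibrium price would be P* = 70, so the ceiling at 62 binds.
At P = 62: Qd = 917.5 − 6(62) = 545.5, Qs = 147.5 + 5(62) = 457.5.
Shortage = 545.5 − 457.5 = 88.

Shortage = 88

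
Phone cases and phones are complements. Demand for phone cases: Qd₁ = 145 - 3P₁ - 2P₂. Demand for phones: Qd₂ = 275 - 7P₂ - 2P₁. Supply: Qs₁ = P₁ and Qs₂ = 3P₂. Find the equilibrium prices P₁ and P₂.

P₁ = 25, P₂ = 22.5

Market 1: 145 - 3P₁ - 2P₂ = P₁ → 4P₁ + 2P₂ = 145.
Market 2: 10P₂ + 2P₁ = 275.
Eliminating P₂: 10×(1) − 2×(2) gives 36P₁ = 900, so P₁ = 25.
Back-substitute into (2): P₂ = (275 − 2×25) / 10 = 22.5.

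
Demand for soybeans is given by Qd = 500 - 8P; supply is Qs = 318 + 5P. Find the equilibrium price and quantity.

P* = 14, Q* = 388

Set Qd = Qs: 500 - 8P = 318 + 5P.
182 = 13P, so P* = 14.
Q* = 500 − 8(14) = 388.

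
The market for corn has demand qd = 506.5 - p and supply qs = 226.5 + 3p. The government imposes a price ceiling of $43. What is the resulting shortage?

Shortage = 108

Equilibrium price would be p* = 70, so the ceiling at 43 binds.
At p = 43: qd = 506.5 − 1(43) = 463.5, qs = 226.5 + 3(43) = 355.5.
Shortage = 463.5 − 355.5 = 108.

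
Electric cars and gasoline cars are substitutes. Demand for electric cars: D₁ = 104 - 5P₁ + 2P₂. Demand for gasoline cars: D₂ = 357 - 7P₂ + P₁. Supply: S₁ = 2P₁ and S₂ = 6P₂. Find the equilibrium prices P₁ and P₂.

Market 1: 104 - 5P₁ + 2P₂ = 2P₁ → 7P₁ - 2P₂ = 104.
Market 2: 13P₂ - P₁ = 357.
Eliminating P₂: 13×(1) + 2×(2) gives 89P₁ = 2066, so P₁ = 2066/89.
Back-substitute into (2): P₂ = (357 + 1×2066/89) / 13 = 2603/89.

P₁ = 2066/89, P₂ = 2603/89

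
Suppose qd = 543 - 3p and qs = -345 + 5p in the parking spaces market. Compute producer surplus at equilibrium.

Producer surplus = 4410

Equilibrium: 543 - 3p = -345 + 5p gives p* = 111, q* = 210.
Supply starts at p = 69 (where qs = 0).
PS = ½(111 − 69)(210) = 4410.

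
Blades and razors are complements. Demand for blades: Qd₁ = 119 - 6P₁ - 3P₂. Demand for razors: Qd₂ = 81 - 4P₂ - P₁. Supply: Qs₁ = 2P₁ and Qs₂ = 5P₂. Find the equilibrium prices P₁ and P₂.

P₁ = 12, P₂ = 23/3

Market 1: 119 - 6P₁ - 3P₂ = 2P₁ → 8P₁ + 3P₂ = 119.
Market 2: 9P₂ + P₁ = 81.
Eliminating P₂: 9×(1) − 3×(2) gives 69P₁ = 828, so P₁ = 12.
Back-substitute into (2): P₂ = (81 − 1×12) / 9 = 23/3.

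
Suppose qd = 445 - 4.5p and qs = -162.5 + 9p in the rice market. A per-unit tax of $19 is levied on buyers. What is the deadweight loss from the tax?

Deadweight loss = 541.5

Pre-tax equilibrium: p* = 45, q* = 242.5.
Tax on buyers shifts demand to qd = 445 − 4.5(p + 19) = 359.5 - 4.5p.
359.5 - 4.5p = -162.5 + 9p gives seller price ps = 116/3; buyers pay pb = 116/3 + 19 = 173/3.
New quantity: q = 445 − 4.5(173/3) = 185.5.
DWL = ½ × 19 × (242.5 − 185.5) = 541.5.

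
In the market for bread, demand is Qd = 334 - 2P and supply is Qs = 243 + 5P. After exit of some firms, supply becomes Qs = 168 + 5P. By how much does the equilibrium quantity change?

Original equilibrium: P* = 13, Q* = 308.
New equilibrium: 334 - 2P = 168 + 5P, so 166 = 7P and P' = 166/7; Q' = 334 − 2(166/7) = 2006/7.
Change in quantity: 2006/7 − 308 = -150/7.

ΔQ = -150/7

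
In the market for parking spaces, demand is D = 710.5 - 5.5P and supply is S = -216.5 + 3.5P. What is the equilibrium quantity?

Q* = 144

Set D = S: 710.5 - 5.5P = -216.5 + 3.5P.
927 = 9P, so P* = 103.
Q* = 710.5 − 5.5(103) = 144.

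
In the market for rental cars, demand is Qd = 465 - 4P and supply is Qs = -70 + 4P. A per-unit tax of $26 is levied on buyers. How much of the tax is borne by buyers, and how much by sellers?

Pre-tax equilibrium: P* = 66.875, Q* = 197.5.
Tax on buyers shifts demand to Qd = 465 − 4(P + 26) = 361 - 4P.
361 - 4P = -70 + 4P gives seller price Ps = 53.875; buyers pay Pb = 53.875 + 26 = 79.875.
New quantity: Q = 465 − 4(79.875) = 145.5.
Buyer burden = 79.875 − 66.875 = 13; seller burden = 66.875 − 53.875 = 13.

Buyers bear $13, sellers bear $13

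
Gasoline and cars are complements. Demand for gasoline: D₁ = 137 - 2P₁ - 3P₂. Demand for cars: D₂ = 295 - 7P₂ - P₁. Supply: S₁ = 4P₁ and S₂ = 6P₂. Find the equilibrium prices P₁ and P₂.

P₁ = 896/75, P₂ = 1633/75

Market 1: 137 - 2P₁ - 3P₂ = 4P₁ → 6P₁ + 3P₂ = 137.
Market 2: 13P₂ + P₁ = 295.
Eliminating P₂: 13×(1) − 3×(2) gives 75P₁ = 896, so P₁ = 896/75.
Back-substitute into (2): P₂ = (295 − 1×896/75) / 13 = 1633/75.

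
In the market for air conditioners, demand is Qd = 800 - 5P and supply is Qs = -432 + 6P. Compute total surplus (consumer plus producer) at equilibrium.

Equilibrium: 800 - 5P = -432 + 6P gives P* = 112, Q* = 240.
Demand choke price: P = 160; supply starts at P = 72.
CS = ½(160 − 112)(240) = 5760; PS = ½(112 − 72)(240) = 4800.

Total surplus = 10560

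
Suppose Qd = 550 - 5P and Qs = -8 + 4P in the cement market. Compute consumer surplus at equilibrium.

Consumer surplus = 5760

Equilibrium: 550 - 5P = -8 + 4P gives P* = 62, Q* = 240.
Demand choke price (Qd = 0): P = 110.
CS = ½(110 − 62)(240) = 5760.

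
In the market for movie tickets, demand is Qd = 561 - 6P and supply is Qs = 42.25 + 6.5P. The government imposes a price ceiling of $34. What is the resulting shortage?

Shortage = 93.75

Equilibrium price would be P* = 41.5, so the ceiling at 34 binds.
At P = 34: Qd = 561 − 6(34) = 357, Qs = 42.25 + 6.5(34) = 263.25.
Shortage = 357 − 263.25 = 93.75.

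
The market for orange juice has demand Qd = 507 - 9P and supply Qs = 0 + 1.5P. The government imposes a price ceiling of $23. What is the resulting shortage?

Shortage = 265.5

Equilibrium price would be P* = 338/7, so the ceiling at 23 binds.
At P = 23: Qd = 507 − 9(23) = 300, Qs = 0 + 1.5(23) = 34.5.
Shortage = 300 − 34.5 = 265.5.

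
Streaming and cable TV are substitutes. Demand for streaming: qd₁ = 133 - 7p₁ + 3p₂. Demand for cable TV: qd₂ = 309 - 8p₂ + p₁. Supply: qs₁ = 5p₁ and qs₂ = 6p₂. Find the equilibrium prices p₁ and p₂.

p₁ = 2789/165, p₂ = 3841/165

Market 1: 133 - 7p₁ + 3p₂ = 5p₁ → 12p₁ - 3p₂ = 133.
Market 2: 14p₂ - p₁ = 309.
Eliminating p₂: 14×(1) + 3×(2) gives 165p₁ = 2789, so p₁ = 2789/165.
Back-substitute into (2): p₂ = (309 + 1×2789/165) / 14 = 3841/165.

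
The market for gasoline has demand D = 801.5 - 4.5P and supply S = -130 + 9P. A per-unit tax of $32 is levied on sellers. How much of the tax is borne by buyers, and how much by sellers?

Pre-tax equilibrium: P* = 69, Q* = 491.
Tax on sellers shifts supply to S = -130 + 9(P − 32) = -418 + 9P.
801.5 - 4.5P = -418 + 9P gives buyer price Pb = 271/3; sellers receive Ps = 271/3 − 32 = 175/3.
New quantity: Q = 801.5 − 4.5(271/3) = 395.
Buyer burden = 271/3 − 69 = 64/3; seller burden = 69 − 175/3 = 32/3.

Buyers bear 64/3, sellers bear 32/3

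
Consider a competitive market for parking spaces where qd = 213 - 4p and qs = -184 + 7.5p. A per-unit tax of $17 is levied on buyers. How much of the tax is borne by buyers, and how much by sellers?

Pre-tax equilibrium: p* = 794/23, q* = 1723/23.
Tax on buyers shifts demand to qd = 213 − 4(p + 17) = 145 - 4p.
145 - 4p = -184 + 7.5p gives seller price ps = 658/23; buyers pay pb = 658/23 + 17 = 1049/23.
New quantity: q = 213 − 4(1049/23) = 703/23.
Buyer burden = 1049/23 − 794/23 = 255/23; seller burden = 794/23 − 658/23 = 136/23.

Buyers bear 255/23, sellers bear 136/23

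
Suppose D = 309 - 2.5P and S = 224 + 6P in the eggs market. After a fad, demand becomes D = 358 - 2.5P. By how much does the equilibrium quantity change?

Original equilibrium: P* = 10, Q* = 284.
New equilibrium: 358 - 2.5P = 224 + 6P, so 134 = 8.5P and P' = 268/17; Q' = 358 − 2.5(268/17) = 5416/17.
Change in quantity: 5416/17 − 284 = 588/17.

ΔQ = 588/17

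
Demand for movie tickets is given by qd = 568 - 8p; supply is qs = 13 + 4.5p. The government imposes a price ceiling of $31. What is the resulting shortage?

Shortage = 167.5

Equilibrium price would be p* = 44.4, so the ceiling at 31 binds.
At p = 31: qd = 568 − 8(31) = 320, qs = 13 + 4.5(31) = 152.5.
Shortage = 320 − 152.5 = 167.5.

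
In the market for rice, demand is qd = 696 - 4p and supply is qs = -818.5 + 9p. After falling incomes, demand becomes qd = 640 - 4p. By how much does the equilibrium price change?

Δp = -56/13

Original equilibrium: p* = 116.5, q* = 230.
New equilibrium: 640 - 4p = -818.5 + 9p, so 1458.5 = 13p and p' = 2917/26; q' = 640 − 4(2917/26) = 2486/13.
Change in price: 2917/26 − 116.5 = -56/13.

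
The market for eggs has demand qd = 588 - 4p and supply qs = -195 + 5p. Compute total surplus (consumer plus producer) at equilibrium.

Equilibrium: 588 - 4p = -195 + 5p gives p* = 87, q* = 240.
Demand choke price: p = 147; supply starts at p = 39.
CS = ½(147 − 87)(240) = 7200; PS = ½(87 − 39)(240) = 5760.

Total surplus = 12960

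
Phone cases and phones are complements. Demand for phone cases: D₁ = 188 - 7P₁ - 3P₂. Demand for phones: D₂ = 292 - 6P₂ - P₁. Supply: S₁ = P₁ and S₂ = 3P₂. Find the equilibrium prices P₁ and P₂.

P₁ = 272/23, P₂ = 716/23

Market 1: 188 - 7P₁ - 3P₂ = P₁ → 8P₁ + 3P₂ = 188.
Market 2: 9P₂ + P₁ = 292.
Eliminating P₂: 9×(1) − 3×(2) gives 69P₁ = 816, so P₁ = 272/23.
Back-substitute into (2): P₂ = (292 − 1×272/23) / 9 = 716/23.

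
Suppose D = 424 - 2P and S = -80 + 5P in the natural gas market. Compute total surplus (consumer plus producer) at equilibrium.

Equilibrium: 424 - 2P = -80 + 5P gives P* = 72, Q* = 280.
Demand choke price: P = 212; supply starts at P = 16.
CS = ½(212 − 72)(280) = 19600; PS = ½(72 − 16)(280) = 7840.

Total surplus = 27440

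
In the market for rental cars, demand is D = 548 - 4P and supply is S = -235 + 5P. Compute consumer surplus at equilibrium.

Consumer surplus = 5000

Equilibrium: 548 - 4P = -235 + 5P gives P* = 87, Q* = 200.
Demand choke price (D = 0): P = 137.
CS = ½(137 − 87)(200) = 5000.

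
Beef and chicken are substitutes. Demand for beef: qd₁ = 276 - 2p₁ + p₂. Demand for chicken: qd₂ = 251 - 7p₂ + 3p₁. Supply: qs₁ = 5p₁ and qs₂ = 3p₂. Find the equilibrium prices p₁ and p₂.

p₁ = 3011/67, p₂ = 2585/67

Market 1: 276 - 2p₁ + p₂ = 5p₁ → 7p₁ - p₂ = 276.
Market 2: 10p₂ - 3p₁ = 251.
Eliminating p₂: 10×(1) + 1×(2) gives 67p₁ = 3011, so p₁ = 3011/67.
Back-substitute into (2): p₂ = (251 + 3×3011/67) / 10 = 2585/67.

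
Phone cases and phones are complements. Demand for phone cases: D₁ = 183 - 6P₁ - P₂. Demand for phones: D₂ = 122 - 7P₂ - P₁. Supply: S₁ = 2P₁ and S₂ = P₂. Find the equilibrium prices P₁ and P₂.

Market 1: 183 - 6P₁ - P₂ = 2P₁ → 8P₁ + P₂ = 183.
Market 2: 8P₂ + P₁ = 122.
Eliminating P₂: 8×(1) − 1×(2) gives 63P₁ = 1342, so P₁ = 1342/63.
Back-substitute into (2): P₂ = (122 − 1×1342/63) / 8 = 793/63.

P₁ = 1342/63, P₂ = 793/63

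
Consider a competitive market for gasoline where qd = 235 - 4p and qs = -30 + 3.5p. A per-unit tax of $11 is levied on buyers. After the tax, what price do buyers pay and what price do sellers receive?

Pre-tax equilibrium: p* = 106/3, q* = 281/3.
Tax on buyers shifts demand to qd = 235 − 4(p + 11) = 191 - 4p.
191 - 4p = -30 + 3.5p gives seller price ps = 442/15; buyers pay pb = 442/15 + 11 = 607/15.
New quantity: q = 235 − 4(607/15) = 1097/15.

Buyers pay 607/15, sellers receive 442/15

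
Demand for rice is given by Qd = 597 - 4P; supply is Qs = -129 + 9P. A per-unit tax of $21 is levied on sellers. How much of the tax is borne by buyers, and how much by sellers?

Pre-tax equilibrium: P* = 726/13, Q* = 4857/13.
Tax on sellers shifts supply to Qs = -129 + 9(P − 21) = -318 + 9P.
597 - 4P = -318 + 9P gives buyer price Pb = 915/13; sellers receive Ps = 915/13 − 21 = 642/13.
New quantity: Q = 597 − 4(915/13) = 4101/13.
Buyer burden = 915/13 − 726/13 = 189/13; seller burden = 726/13 − 642/13 = 84/13.

Buyers bear 189/13, sellers bear 84/13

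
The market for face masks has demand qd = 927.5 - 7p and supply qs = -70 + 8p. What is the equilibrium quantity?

q* = 462

Set qd = qs: 927.5 - 7p = -70 + 8p.
997.5 = 15p, so p* = 66.5.
q* = 927.5 − 7(66.5) = 462.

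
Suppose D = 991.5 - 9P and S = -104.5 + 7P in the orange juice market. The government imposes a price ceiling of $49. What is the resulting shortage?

Shortage = 312

Equilibrium price would be P* = 68.5, so the ceiling at 49 binds.
At P = 49: D = 991.5 − 9(49) = 550.5, S = -104.5 + 7(49) = 238.5.
Shortage = 550.5 − 238.5 = 312.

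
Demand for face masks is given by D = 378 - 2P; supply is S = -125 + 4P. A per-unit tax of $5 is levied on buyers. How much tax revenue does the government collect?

Tax revenue = 3055/3

Pre-tax equilibrium: P* = 503/6, Q* = 631/3.
Tax on buyers shifts demand to D = 378 − 2(P + 5) = 368 - 2P.
368 - 2P = -125 + 4P gives seller price Ps = 493/6; buyers pay Pb = 493/6 + 5 = 523/6.
New quantity: Q = 378 − 2(523/6) = 611/3.
Revenue = 5 × 611/3 = 3055/3.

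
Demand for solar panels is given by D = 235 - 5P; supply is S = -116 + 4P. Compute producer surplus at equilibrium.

Producer surplus = 200

Equilibrium: 235 - 5P = -116 + 4P gives P* = 39, Q* = 40.
Supply starts at P = 29 (where S = 0).
PS = ½(39 − 29)(40) = 200.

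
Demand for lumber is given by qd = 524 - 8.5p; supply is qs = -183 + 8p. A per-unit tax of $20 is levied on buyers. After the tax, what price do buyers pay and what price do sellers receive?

Pre-tax equilibrium: p* = 1414/33, q* = 5273/33.
Tax on buyers shifts demand to qd = 524 − 8.5(p + 20) = 354 - 8.5p.
354 - 8.5p = -183 + 8p gives seller price ps = 358/11; buyers pay pb = 358/11 + 20 = 578/11.
New quantity: q = 524 − 8.5(578/11) = 851/11.

Buyers pay 578/11, sellers receive 358/11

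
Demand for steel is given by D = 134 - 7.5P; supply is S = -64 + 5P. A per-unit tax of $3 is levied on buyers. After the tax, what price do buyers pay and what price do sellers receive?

Pre-tax equilibrium: P* = 15.84, Q* = 15.2.
Tax on buyers shifts demand to D = 134 − 7.5(P + 3) = 111.5 - 7.5P.
111.5 - 7.5P = -64 + 5P gives seller price Ps = 14.04; buyers pay Pb = 14.04 + 3 = 17.04.
New quantity: Q = 134 − 7.5(17.04) = 6.2.

Buyers pay $17.04, sellers receive $14.04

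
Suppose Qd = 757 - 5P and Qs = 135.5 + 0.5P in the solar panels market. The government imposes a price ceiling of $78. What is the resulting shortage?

Shortage = 192.5

Equilibrium price would be P* = 113, so the ceiling at 78 binds.
At P = 78: Qd = 757 − 5(78) = 367, Qs = 135.5 + 0.5(78) = 174.5.
Shortage = 367 − 174.5 = 192.5.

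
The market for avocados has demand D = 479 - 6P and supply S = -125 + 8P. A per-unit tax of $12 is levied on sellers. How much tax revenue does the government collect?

Pre-tax equilibrium: P* = 302/7, Q* = 1541/7.
Tax on sellers shifts supply to S = -125 + 8(P − 12) = -221 + 8P.
479 - 6P = -221 + 8P gives buyer price Pb = 50; sellers receive Ps = 50 − 12 = 38.
New quantity: Q = 479 − 6(50) = 179.
Revenue = 12 × 179 = 2148.

Tax revenue = 2148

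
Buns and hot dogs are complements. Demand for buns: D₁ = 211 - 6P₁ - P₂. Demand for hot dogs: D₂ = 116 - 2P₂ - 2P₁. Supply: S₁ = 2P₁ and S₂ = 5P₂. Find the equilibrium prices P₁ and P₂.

Market 1: 211 - 6P₁ - P₂ = 2P₁ → 8P₁ + P₂ = 211.
Market 2: 7P₂ + 2P₁ = 116.
Eliminating P₂: 7×(1) − 1×(2) gives 54P₁ = 1361, so P₁ = 1361/54.
Back-substitute into (2): P₂ = (116 − 2×1361/54) / 7 = 253/27.

P₁ = 1361/54, P₂ = 253/27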